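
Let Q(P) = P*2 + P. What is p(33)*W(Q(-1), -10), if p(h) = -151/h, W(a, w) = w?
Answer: 1510/33 ≈ 45.758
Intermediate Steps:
Q(P) = 3*P (Q(P) = 2*P + P = 3*P)
p(33)*W(Q(-1), -10) = -151/33*(-10) = 1510/33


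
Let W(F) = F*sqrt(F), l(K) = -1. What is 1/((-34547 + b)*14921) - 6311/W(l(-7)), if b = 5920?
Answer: -1/427143467 - 6311*I ≈ -2.3411e-9 - 6311.0*I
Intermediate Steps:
W(F) = F**(3/2)
1/((-34547 + b)*14921) - 6311/W(l(-7)) = 1/((-34547 + 5920)*14921) - 6311*I = (1/14921)/(-28627) - 6311*I = -1/28627*1/14921 - 6311*I = -1/427143467 - 6311*I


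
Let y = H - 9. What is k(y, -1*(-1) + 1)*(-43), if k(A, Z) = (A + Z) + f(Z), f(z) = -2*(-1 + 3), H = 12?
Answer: -43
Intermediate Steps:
f(z) = -4 (f(z) = -2*2 = -4)
y = 3 (y = 12 - 9 = 3)
k(A, Z) = -4 + A + Z (k(A, Z) = (A + Z) - 4 = -4 + A + Z)
k(y, -1*(-1) + 1)*(-43) = (-4 + 3 + (-1*(-1) + 1))*(-43) = (-4 + 3 + (1 + 1))*(-43) = (-4 + 3 + 2)*(-43) = 1*(-43) = -43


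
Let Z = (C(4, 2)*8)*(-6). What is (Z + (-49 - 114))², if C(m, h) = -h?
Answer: 4489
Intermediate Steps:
Z = 96 (Z = (-1*2*8)*(-6) = -2*8*(-6) = -16*(-6) = 96)
(Z + (-49 - 114))² = (96 + (-49 - 114))² = (96 - 163)² = (-67)² = 4489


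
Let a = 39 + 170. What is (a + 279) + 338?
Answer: 826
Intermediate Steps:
a = 209
(a + 279) + 338 = (209 + 279) + 338 = 488 + 338 = 826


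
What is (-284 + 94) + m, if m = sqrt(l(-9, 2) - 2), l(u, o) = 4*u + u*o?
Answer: -190 + 2*I*sqrt(14) ≈ -190.0 + 7.4833*I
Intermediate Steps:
l(u, o) = 4*u + o*u
m = 2*I*sqrt(14) (m = sqrt(-9*(4 + 2) - 2) = sqrt(-9*6 - 2) = sqrt(-54 - 2) = sqrt(-56) = 2*I*sqrt(14) ≈ 7.4833*I)
(-284 + 94) + m = (-284 + 94) + 2*I*sqrt(14) = -190 + 2*I*sqrt(14)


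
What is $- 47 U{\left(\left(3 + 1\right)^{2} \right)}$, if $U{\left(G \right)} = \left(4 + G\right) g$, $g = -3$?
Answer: $2820$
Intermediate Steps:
$U{\left(G \right)} = -12 - 3 G$ ($U{\left(G \right)} = \left(4 + G\right) \left(-3\right) = -12 - 3 G$)
$- 47 U{\left(\left(3 + 1\right)^{2} \right)} = - 47 \left(-12 - 3 \left(3 + 1\right)^{2}\right) = - 47 \left(-12 - 3 \cdot 4^{2}\right) = - 47 \left(-12 - 48\right) = \left(-47\right) \left(-60\right) = 2820$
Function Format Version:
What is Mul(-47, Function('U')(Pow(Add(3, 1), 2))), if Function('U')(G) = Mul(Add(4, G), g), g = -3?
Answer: 2820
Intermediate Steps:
Function('U')(G) = Add(-12, Mul(-3, G)) (Function('U')(G) = Mul(Add(4, G), -3) = Add(-12, Mul(-3, G)))
Mul(-47, Function('U')(Pow(Add(3, 1), 2))) = Mul(-47, Add(-12, Mul(-3, Pow(Add(3, 1), 2)))) = Mul(-47, Add(-12, Mul(-3, Pow(4, 2)))) = Mul(-47, Add(-12, Mul(-3, 16))) = Mul(-47, Add(-12, -48)) = Mul(-47, -60) = 2820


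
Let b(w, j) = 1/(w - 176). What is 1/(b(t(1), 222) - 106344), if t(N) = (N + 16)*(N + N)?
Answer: -142/15100849 ≈ -9.4034e-6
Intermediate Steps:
t(N) = 2*N*(16 + N) (t(N) = (16 + N)*(2*N) = 2*N*(16 + N))
b(w, j) = 1/(-176 + w)
1/(b(t(1), 222) - 106344) = 1/(1/(-176 + 2*1*(16 + 1)) - 106344) = 1/(1/(-176 + 2*1*17) - 106344) = 1/(1/(-176 + 34) - 106344) = 1/(1/(-142) - 106344) = 1/(-1/142 - 106344) = 1/(-15100849/142) = -142/15100849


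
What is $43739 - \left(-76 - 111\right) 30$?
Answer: $49349$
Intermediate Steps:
$43739 - \left(-76 - 111\right) 30 = 43739 - \left(-187\right) 30 = 43739 - -5610 = 43739 + 5610 = 49349$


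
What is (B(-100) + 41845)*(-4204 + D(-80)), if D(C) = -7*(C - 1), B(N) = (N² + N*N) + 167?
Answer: -225537644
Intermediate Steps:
B(N) = 167 + 2*N² (B(N) = (N² + N²) + 167 = 2*N² + 167 = 167 + 2*N²)
D(C) = 7 - 7*C (D(C) = -7*(-1 + C) = 7 - 7*C)
(B(-100) + 41845)*(-4204 + D(-80)) = ((167 + 2*(-100)²) + 41845)*(-4204 + (7 - 7*(-80))) = ((167 + 2*10000) + 41845)*(-4204 + (7 + 560)) = ((167 + 20000) + 41845)*(-4204 + 567) = (20167 + 41845)*(-3637) = 62012*(-3637) = -225537644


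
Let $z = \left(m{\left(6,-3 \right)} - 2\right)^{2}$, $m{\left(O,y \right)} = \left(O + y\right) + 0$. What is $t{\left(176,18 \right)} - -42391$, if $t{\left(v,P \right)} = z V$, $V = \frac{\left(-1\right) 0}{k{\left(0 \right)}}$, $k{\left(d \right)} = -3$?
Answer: $42391$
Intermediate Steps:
$m{\left(O,y \right)} = O + y$
$V = 0$ ($V = \frac{\left(-1\right) 0}{-3} = 0 \left(- \frac{1}{3}\right) = 0$)
$z = 1$ ($z = \left(\left(6 - 3\right) - 2\right)^{2} = \left(3 - 2\right)^{2} = 1^{2} = 1$)
$t{\left(v,P \right)} = 0$ ($t{\left(v,P \right)} = 1 \cdot 0 = 0$)
$t{\left(176,18 \right)} - -42391 = 0 - -42391 = 0 + 42391 = 42391$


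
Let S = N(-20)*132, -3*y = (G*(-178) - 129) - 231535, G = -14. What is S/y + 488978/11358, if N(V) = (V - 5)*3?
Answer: 13965341702/325366947 ≈ 42.922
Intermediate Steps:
N(V) = -15 + 3*V (N(V) = (-5 + V)*3 = -15 + 3*V)
y = 229172/3 (y = -((-14*(-178) - 129) - 231535)/3 = -((2492 - 129) - 231535)/3 = -(2363 - 231535)/3 = -⅓*(-229172) = 229172/3 ≈ 76391.)
S = -9900 (S = (-15 + 3*(-20))*132 = (-15 - 60)*132 = -75*132 = -9900)
S/y + 488978/11358 = -9900/229172/3 + 488978/11358 = -9900*3/229172 + 488978*(1/11358) = -7425/57293 + 244489/5679 = 13965341702/325366947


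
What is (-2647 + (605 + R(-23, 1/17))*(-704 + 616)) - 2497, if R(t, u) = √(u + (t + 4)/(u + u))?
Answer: -58384 - 44*I*√186626/17 ≈ -58384.0 - 1118.1*I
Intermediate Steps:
R(t, u) = √(u + (4 + t)/(2*u)) (R(t, u) = √(u + (4 + t)/((2*u))) = √(u + (4 + t)*(1/(2*u))) = √(u + (4 + t)/(2*u)))
(-2647 + (605 + R(-23, 1/17))*(-704 + 616)) - 2497 = (-2647 + (605 + √2*√((4 - 23 + 2*(1/17)²)/(1/17))/2)*(-704 + 616)) - 2497 = (-2647 + (605 + √2*√((4 - 23 + 2*(1/17)²)/(1/17))/2)*(-88)) - 2497 = (-2647 + (605 + √2*√(17*(4 - 23 + 2*(1/289)))/2)*(-88)) - 2497 = (-2647 + (605 + √2*√(17*(4 - 23 + 2/289))/2)*(-88)) - 2497 = (-2647 + (605 + √2*√(17*(-5489/289))/2)*(-88)) - 2497 = (-2647 + (605 + √2*√(-5489/17)/2)*(-88)) - 2497 = (-2647 + (605 + √2*(I*√93313/17)/2)*(-88)) - 2497 = (-2647 + (605 + I*√186626/34)*(-88)) - 2497 = (-2647 + (-53240 - 44*I*√186626/17)) - 2497 = (-55887 - 44*I*√186626/17) - 2497 = -58384 - 44*I*√186626/17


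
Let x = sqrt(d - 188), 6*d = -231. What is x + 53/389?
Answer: 53/389 + I*sqrt(906)/2 ≈ 0.13625 + 15.05*I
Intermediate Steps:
d = -77/2 (d = (1/6)*(-231) = -77/2 ≈ -38.500)
x = I*sqrt(906)/2 (x = sqrt(-77/2 - 188) = sqrt(-453/2) = I*sqrt(906)/2 ≈ 15.05*I)
x + 53/389 = I*sqrt(906)/2 + 53/389 = 53/389 + I*sqrt(906)/2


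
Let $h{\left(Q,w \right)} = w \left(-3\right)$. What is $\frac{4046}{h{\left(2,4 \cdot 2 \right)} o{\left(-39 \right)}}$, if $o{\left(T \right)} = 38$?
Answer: $- \frac{2023}{456} \approx -4.4364$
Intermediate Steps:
$h{\left(Q,w \right)} = - 3 w$
$\frac{4046}{h{\left(2,4 \cdot 2 \right)} o{\left(-39 \right)}} = \frac{4046}{- 3 \cdot 4 \cdot 2 \cdot 38} = \frac{4046}{\left(-3\right) 8 \cdot 38} = \frac{4046}{\left(-24\right) 38} = \frac{4046}{-912} = 4046 \left(- \frac{1}{912}\right) = - \frac{2023}{456}$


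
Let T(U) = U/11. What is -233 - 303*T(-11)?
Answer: 70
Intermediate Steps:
T(U) = U/11 (T(U) = U*(1/11) = U/11)
-233 - 303*T(-11) = -233 - 303*(-11)/11 = -233 - 303*(-1) = -233 + 303 = 70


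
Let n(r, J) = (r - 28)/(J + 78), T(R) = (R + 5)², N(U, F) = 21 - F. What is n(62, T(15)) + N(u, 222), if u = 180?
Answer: -48022/239 ≈ -200.93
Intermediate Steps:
T(R) = (5 + R)²
n(r, J) = (-28 + r)/(78 + J)
n(62, T(15)) + N(u, 222) = (-28 + 62)/(78 + (5 + 15)²) + (21 - 1*222) = 34/(78 + 20²) + (21 - 222) = 34/(78 + 400) - 201 = 34/478 - 201 = (1/478)*34 - 201 = 17/239 - 201 = -48022/239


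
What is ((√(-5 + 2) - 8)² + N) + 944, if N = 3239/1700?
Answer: 1711739/1700 - 16*I*√3 ≈ 1006.9 - 27.713*I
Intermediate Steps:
N = 3239/1700 (N = 3239*(1/1700) = 3239/1700 ≈ 1.9053)
((√(-5 + 2) - 8)² + N) + 944 = ((√(-5 + 2) - 8)² + 3239/1700) + 944 = ((√(-3) - 8)² + 3239/1700) + 944 = ((I*√3 - 8)² + 3239/1700) + 944 = ((-8 + I*√3)² + 3239/1700) + 944 = (3239/1700 + (-8 + I*√3)²) + 944 = 1608039/1700 + (-8 + I*√3)²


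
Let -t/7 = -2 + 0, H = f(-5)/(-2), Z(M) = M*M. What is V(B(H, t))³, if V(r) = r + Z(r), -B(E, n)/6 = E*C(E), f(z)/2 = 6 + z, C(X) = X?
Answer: 27000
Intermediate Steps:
Z(M) = M²
f(z) = 12 + 2*z (f(z) = 2*(6 + z) = 12 + 2*z)
H = -1 (H = (12 + 2*(-5))/(-2) = (12 - 10)*(-½) = 2*(-½) = -1)
t = 14 (t = -7*(-2 + 0) = -7*(-2) = 14)
B(E, n) = -6*E² (B(E, n) = -6*E*E = -6*E²)
V(r) = r + r²
V(B(H, t))³ = ((-6*(-1)²)*(1 - 6*(-1)²))³ = ((-6*1)*(1 - 6*1))³ = (-6*(1 - 6))³ = (-6*(-5))³ = 30³ = 27000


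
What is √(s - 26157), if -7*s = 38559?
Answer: I*√1551606/7 ≈ 177.95*I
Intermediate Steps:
s = -38559/7 (s = -⅐*38559 = -38559/7 ≈ -5508.4)
√(s - 26157) = √(-38559/7 - 26157) = √(-221658/7) = I*√1551606/7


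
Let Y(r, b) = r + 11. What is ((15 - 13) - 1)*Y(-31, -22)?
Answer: -20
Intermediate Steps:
Y(r, b) = 11 + r
((15 - 13) - 1)*Y(-31, -22) = ((15 - 13) - 1)*(11 - 31) = (2 - 1)*(-20) = 1*(-20) = -20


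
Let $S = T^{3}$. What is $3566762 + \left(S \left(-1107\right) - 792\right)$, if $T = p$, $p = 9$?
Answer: $2758967$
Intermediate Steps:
$T = 9$
$S = 729$ ($S = 9^{3} = 729$)
$3566762 + \left(S \left(-1107\right) - 792\right) = 3566762 + \left(729 \left(-1107\right) - 792\right) = 3566762 - 807795 = 2758967$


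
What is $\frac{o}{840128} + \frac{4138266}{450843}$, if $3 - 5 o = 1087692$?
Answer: $\frac{5630996239471}{631276379840} \approx 8.92$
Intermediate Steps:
$o = - \frac{1087689}{5}$ ($o = \frac{3}{5} - \frac{1087692}{5} = - \frac{1087689}{5} \approx -2.1754 \cdot 10^{5}$)
$\frac{o}{840128} + \frac{4138266}{450843} = - \frac{1087689}{5 \cdot 840128} + \frac{4138266}{450843} = \left(- \frac{1087689}{5}\right) \frac{1}{840128} + 4138266 \cdot \frac{1}{450843} = - \frac{1087689}{4200640} + \frac{1379422}{150281} = \frac{5630996239471}{631276379840}$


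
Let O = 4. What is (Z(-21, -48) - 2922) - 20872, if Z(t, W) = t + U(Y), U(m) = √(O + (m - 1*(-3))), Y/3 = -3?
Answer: -23815 + I*√2 ≈ -23815.0 + 1.4142*I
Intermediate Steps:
Y = -9 (Y = 3*(-3) = -9)
U(m) = √(7 + m) (U(m) = √(4 + (m - 1*(-3))) = √(4 + (m + 3)) = √(4 + (3 + m)) = √(7 + m))
Z(t, W) = t + I*√2 (Z(t, W) = t + √(7 - 9) = t + √(-2) = t + I*√2)
(Z(-21, -48) - 2922) - 20872 = ((-21 + I*√2) - 2922) - 20872 = (-2943 + I*√2) - 20872 = -23815 + I*√2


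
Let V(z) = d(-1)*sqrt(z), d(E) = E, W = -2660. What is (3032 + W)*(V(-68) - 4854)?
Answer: -1805688 - 744*I*sqrt(17) ≈ -1.8057e+6 - 3067.6*I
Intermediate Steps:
V(z) = -sqrt(z)
(3032 + W)*(V(-68) - 4854) = (3032 - 2660)*(-sqrt(-68) - 4854) = 372*(-2*I*sqrt(17) - 4854) = 372*(-4854 - 2*I*sqrt(17)) = -1805688 - 744*I*sqrt(17)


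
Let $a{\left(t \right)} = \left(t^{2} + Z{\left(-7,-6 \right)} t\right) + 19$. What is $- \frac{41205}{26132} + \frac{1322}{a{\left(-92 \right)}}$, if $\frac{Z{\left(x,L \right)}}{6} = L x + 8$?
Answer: $- \frac{822262489}{499565444} \approx -1.646$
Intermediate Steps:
$Z{\left(x,L \right)} = 48 + 6 L x$ ($Z{\left(x,L \right)} = 6 \left(L x + 8\right) = 6 \left(8 + L x\right) = 48 + 6 L x$)
$a{\left(t \right)} = 19 + t^{2} + 300 t$ ($a{\left(t \right)} = \left(t^{2} + \left(48 + 6 \left(-6\right) \left(-7\right)\right) t\right) + 19 = \left(t^{2} + \left(48 + 252\right) t\right) + 19 = \left(t^{2} + 300 t\right) + 19 = 19 + t^{2} + 300 t$)
$- \frac{41205}{26132} + \frac{1322}{a{\left(-92 \right)}} = - \frac{41205}{26132} + \frac{1322}{19 + \left(-92\right)^{2} + 300 \left(-92\right)} = \left(-41205\right) \frac{1}{26132} + \frac{1322}{19 + 8464 - 27600} = - \frac{41205}{26132} + \frac{1322}{-19117} = - \frac{41205}{26132} + 1322 \left(- \frac{1}{19117}\right) = - \frac{41205}{26132} - \frac{1322}{19117} = - \frac{822262489}{499565444}$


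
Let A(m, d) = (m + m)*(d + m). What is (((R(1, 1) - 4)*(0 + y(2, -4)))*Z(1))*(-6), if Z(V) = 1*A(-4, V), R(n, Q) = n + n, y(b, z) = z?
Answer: -1152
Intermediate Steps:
A(m, d) = 2*m*(d + m) (A(m, d) = (2*m)*(d + m) = 2*m*(d + m))
R(n, Q) = 2*n
Z(V) = 32 - 8*V (Z(V) = 1*(2*(-4)*(V - 4)) = 1*(2*(-4)*(-4 + V)) = 1*(32 - 8*V) = 32 - 8*V)
(((R(1, 1) - 4)*(0 + y(2, -4)))*Z(1))*(-6) = (((2*1 - 4)*(0 - 4))*(32 - 8*1))*(-6) = (((2 - 4)*(-4))*(32 - 8))*(-6) = (-2*(-4)*24)*(-6) = (8*24)*(-6) = 192*(-6) = -1152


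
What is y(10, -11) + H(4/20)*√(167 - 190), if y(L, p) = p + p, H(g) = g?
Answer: -22 + I*√23/5 ≈ -22.0 + 0.95917*I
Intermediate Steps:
y(L, p) = 2*p
y(10, -11) + H(4/20)*√(167 - 190) = 2*(-11) + (4/20)*√(167 - 190) = -22 + (4*(1/20))*√(-23) = -22 + (I*√23)/5 = -22 + I*√23/5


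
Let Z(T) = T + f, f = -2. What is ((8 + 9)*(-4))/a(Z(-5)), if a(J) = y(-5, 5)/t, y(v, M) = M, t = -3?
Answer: 204/5 ≈ 40.800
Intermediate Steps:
Z(T) = -2 + T (Z(T) = T - 2 = -2 + T)
a(J) = -5/3 (a(J) = 5/(-3) = 5*(-⅓) = -5/3)
((8 + 9)*(-4))/a(Z(-5)) = ((8 + 9)*(-4))/(-5/3) = (17*(-4))*(-⅗) = -68*(-⅗) = 204/5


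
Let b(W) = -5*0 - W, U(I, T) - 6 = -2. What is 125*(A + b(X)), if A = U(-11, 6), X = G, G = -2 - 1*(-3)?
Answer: 375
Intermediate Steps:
G = 1 (G = -2 + 3 = 1)
U(I, T) = 4 (U(I, T) = 6 - 2 = 4)
X = 1
A = 4
b(W) = -W (b(W) = 0 - W = -W)
125*(A + b(X)) = 125*(4 - 1*1) = 125*(4 - 1) = 125*3 = 375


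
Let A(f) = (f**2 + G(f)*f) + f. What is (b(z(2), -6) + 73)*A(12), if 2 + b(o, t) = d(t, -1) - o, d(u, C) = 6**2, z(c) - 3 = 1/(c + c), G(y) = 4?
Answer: 21165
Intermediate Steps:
z(c) = 3 + 1/(2*c) (z(c) = 3 + 1/(c + c) = 3 + 1/(2*c))
d(u, C) = 36
A(f) = f**2 + 5*f (A(f) = (f**2 + 4*f) + f = f**2 + 5*f)
b(o, t) = 34 - o (b(o, t) = -2 + (36 - o) = 34 - o)
(b(z(2), -6) + 73)*A(12) = ((34 - (3 + (1/2)/2)) + 73)*(12*(5 + 12)) = ((34 - (3 + (1/2)*(1/2))) + 73)*(12*17) = ((34 - (3 + 1/4)) + 73)*204 = ((34 - 1*13/4) + 73)*204 = ((34 - 13/4) + 73)*204 = (123/4 + 73)*204 = (415/4)*204 = 21165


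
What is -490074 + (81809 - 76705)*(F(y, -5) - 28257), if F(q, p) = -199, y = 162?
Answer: -145729498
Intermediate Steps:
-490074 + (81809 - 76705)*(F(y, -5) - 28257) = -490074 + (81809 - 76705)*(-199 - 28257) = -490074 + 5104*(-28456) = -490074 - 145239424 = -145729498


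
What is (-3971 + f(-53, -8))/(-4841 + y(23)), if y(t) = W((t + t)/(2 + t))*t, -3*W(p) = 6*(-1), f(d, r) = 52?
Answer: 3919/4795 ≈ 0.81731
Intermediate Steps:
W(p) = 2 (W(p) = -2*(-1) = -⅓*(-6) = 2)
y(t) = 2*t
(-3971 + f(-53, -8))/(-4841 + y(23)) = (-3971 + 52)/(-4841 + 2*23) = -3919/(-4841 + 46) = -3919/(-4795) = -3919*(-1/4795) = 3919/4795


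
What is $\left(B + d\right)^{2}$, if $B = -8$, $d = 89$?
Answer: $6561$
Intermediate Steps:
$\left(B + d\right)^{2} = \left(-8 + 89\right)^{2} = 81^{2} = 6561$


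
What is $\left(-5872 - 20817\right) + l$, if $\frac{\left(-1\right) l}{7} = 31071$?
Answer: $-244186$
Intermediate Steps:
$l = -217497$ ($l = \left(-7\right) 31071 = -217497$)
$\left(-5872 - 20817\right) + l = \left(-5872 - 20817\right) - 217497 = -26689 - 217497 = -244186$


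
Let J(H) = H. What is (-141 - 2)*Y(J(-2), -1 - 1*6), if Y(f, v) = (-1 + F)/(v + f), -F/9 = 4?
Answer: -5291/9 ≈ -587.89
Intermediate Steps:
F = -36 (F = -9*4 = -36)
Y(f, v) = -37/(f + v) (Y(f, v) = (-1 - 36)/(v + f) = -37/(f + v))
(-141 - 2)*Y(J(-2), -1 - 1*6) = (-141 - 2)*(-37/(-2 + (-1 - 1*6))) = -(-5291)/(-2 + (-1 - 6)) = -(-5291)/(-2 - 7) = -(-5291)/(-9) = -(-5291)*(-1)/9 = -143*37/9 = -5291/9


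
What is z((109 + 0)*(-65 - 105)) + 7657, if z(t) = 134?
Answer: 7791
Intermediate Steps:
z((109 + 0)*(-65 - 105)) + 7657 = 134 + 7657 = 7791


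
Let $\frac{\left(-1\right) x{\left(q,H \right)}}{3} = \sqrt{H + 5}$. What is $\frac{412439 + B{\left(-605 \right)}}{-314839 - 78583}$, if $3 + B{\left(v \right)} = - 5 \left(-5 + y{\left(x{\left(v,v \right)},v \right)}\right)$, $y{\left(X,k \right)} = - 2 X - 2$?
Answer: $- \frac{412471}{393422} + \frac{150 i \sqrt{6}}{196711} \approx -1.0484 + 0.0018678 i$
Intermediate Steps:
$x{\left(q,H \right)} = - 3 \sqrt{5 + H}$ ($x{\left(q,H \right)} = - 3 \sqrt{H + 5} = - 3 \sqrt{5 + H}$)
$y{\left(X,k \right)} = -2 - 2 X$
$B{\left(v \right)} = 32 - 30 \sqrt{5 + v}$ ($B{\left(v \right)} = -3 - 5 \left(-5 - \left(2 + 2 \left(- 3 \sqrt{5 + v}\right)\right)\right) = -3 - 5 \left(-5 + \left(-2 + 6 \sqrt{5 + v}\right)\right) = -3 - 5 \left(-7 + 6 \sqrt{5 + v}\right) = -3 - \left(-35 + 30 \sqrt{5 + v}\right) = 32 - 30 \sqrt{5 + v}$)
$\frac{412439 + B{\left(-605 \right)}}{-314839 - 78583} = \frac{412439 + \left(32 - 30 \sqrt{5 - 605}\right)}{-314839 - 78583} = \frac{412439 + \left(32 - 30 \sqrt{-600}\right)}{-393422} = \left(412439 + \left(32 - 30 \cdot 10 i \sqrt{6}\right)\right) \left(- \frac{1}{393422}\right) = \left(412439 + \left(32 - 300 i \sqrt{6}\right)\right) \left(- \frac{1}{393422}\right) = \left(412471 - 300 i \sqrt{6}\right) \left(- \frac{1}{393422}\right) = - \frac{412471}{393422} + \frac{150 i \sqrt{6}}{196711}$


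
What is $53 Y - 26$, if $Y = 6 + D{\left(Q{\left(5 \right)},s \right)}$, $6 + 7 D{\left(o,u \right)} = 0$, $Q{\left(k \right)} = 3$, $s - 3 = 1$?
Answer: $\frac{1726}{7} \approx 246.57$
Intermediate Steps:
$s = 4$ ($s = 3 + 1 = 4$)
$D{\left(o,u \right)} = - \frac{6}{7}$ ($D{\left(o,u \right)} = - \frac{6}{7} + \frac{1}{7} \cdot 0 = - \frac{6}{7} + 0 = - \frac{6}{7}$)
$Y = \frac{36}{7}$ ($Y = 6 - \frac{6}{7} = \frac{36}{7} \approx 5.1429$)
$53 Y - 26 = 53 \cdot \frac{36}{7} - 26 = \frac{1908}{7} - 26 = \frac{1726}{7}$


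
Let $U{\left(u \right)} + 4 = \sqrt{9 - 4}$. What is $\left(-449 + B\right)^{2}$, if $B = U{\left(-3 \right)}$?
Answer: $\left(453 - \sqrt{5}\right)^{2} \approx 2.0319 \cdot 10^{5}$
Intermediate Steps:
$U{\left(u \right)} = -4 + \sqrt{5}$ ($U{\left(u \right)} = -4 + \sqrt{9 - 4} = -4 + \sqrt{5}$)
$B = -4 + \sqrt{5} \approx -1.7639$
$\left(-449 + B\right)^{2} = \left(-449 - \left(4 - \sqrt{5}\right)\right)^{2} = \left(-453 + \sqrt{5}\right)^{2}$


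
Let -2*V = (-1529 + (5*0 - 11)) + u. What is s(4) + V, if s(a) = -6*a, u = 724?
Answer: 384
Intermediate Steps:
V = 408 (V = -((-1529 + (5*0 - 11)) + 724)/2 = -((-1529 + (0 - 11)) + 724)/2 = -((-1529 - 11) + 724)/2 = -(-1540 + 724)/2 = -½*(-816) = 408)
s(4) + V = -6*4 + 408 = -24 + 408 = 384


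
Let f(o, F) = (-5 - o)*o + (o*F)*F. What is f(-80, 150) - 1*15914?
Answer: -1821914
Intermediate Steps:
f(o, F) = o*F² + o*(-5 - o) (f(o, F) = o*(-5 - o) + (F*o)*F = o*(-5 - o) + o*F² = o*F² + o*(-5 - o))
f(-80, 150) - 1*15914 = -80*(-5 + 150² - 1*(-80)) - 1*15914 = -80*(-5 + 22500 + 80) - 15914 = -80*22575 - 15914 = -1806000 - 15914 = -1821914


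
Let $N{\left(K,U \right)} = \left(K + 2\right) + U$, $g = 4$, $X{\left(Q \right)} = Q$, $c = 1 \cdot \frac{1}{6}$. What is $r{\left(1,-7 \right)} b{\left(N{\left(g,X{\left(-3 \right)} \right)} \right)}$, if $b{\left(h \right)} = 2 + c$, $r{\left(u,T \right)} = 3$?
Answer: $\frac{13}{2} \approx 6.5$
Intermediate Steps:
$c = \frac{1}{6}$ ($c = 1 \cdot \frac{1}{6} = \frac{1}{6} \approx 0.16667$)
$N{\left(K,U \right)} = 2 + K + U$ ($N{\left(K,U \right)} = \left(2 + K\right) + U = 2 + K + U$)
$b{\left(h \right)} = \frac{13}{6}$ ($b{\left(h \right)} = 2 + \frac{1}{6} = \frac{13}{6}$)
$r{\left(1,-7 \right)} b{\left(N{\left(g,X{\left(-3 \right)} \right)} \right)} = 3 \cdot \frac{13}{6} = \frac{13}{2}$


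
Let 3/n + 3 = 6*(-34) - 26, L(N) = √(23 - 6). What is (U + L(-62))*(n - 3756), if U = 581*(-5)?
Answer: 2542313655/233 - 875151*√17/233 ≈ 1.0896e+7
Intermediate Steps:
U = -2905
L(N) = √17
n = -3/233 (n = 3/(-3 + (6*(-34) - 26)) = 3/(-3 + (-204 - 26)) = 3/(-3 - 230) = 3/(-233) = 3*(-1/233) = -3/233 ≈ -0.012876)
(U + L(-62))*(n - 3756) = (-2905 + √17)*(-3/233 - 3756) = (-2905 + √17)*(-875151/233) = 2542313655/233 - 875151*√17/233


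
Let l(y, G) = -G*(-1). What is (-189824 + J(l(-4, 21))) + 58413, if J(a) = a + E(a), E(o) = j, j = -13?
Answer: -131403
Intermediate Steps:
E(o) = -13
l(y, G) = G
J(a) = -13 + a (J(a) = a - 13 = -13 + a)
(-189824 + J(l(-4, 21))) + 58413 = (-189824 + (-13 + 21)) + 58413 = (-189824 + 8) + 58413 = -189816 + 58413 = -131403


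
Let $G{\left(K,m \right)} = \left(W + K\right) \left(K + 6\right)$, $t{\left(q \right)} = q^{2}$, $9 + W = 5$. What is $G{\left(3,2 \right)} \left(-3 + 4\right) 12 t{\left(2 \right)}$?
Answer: $-432$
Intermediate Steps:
$W = -4$ ($W = -9 + 5 = -4$)
$G{\left(K,m \right)} = \left(-4 + K\right) \left(6 + K\right)$ ($G{\left(K,m \right)} = \left(-4 + K\right) \left(K + 6\right) = \left(-4 + K\right) \left(6 + K\right)$)
$G{\left(3,2 \right)} \left(-3 + 4\right) 12 t{\left(2 \right)} = \left(-24 + 3^{2} + 2 \cdot 3\right) \left(-3 + 4\right) 12 \cdot 2^{2} = \left(-24 + 9 + 6\right) 1 \cdot 12 \cdot 4 = \left(-9\right) 1 \cdot 12 \cdot 4 = \left(-9\right) 12 \cdot 4 = \left(-108\right) 4 = -432$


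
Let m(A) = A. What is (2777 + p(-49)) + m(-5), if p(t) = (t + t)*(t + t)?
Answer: 12376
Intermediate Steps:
p(t) = 4*t**2 (p(t) = (2*t)*(2*t) = 4*t**2)
(2777 + p(-49)) + m(-5) = (2777 + 4*(-49)**2) - 5 = (2777 + 4*2401) - 5 = (2777 + 9604) - 5 = 12381 - 5 = 12376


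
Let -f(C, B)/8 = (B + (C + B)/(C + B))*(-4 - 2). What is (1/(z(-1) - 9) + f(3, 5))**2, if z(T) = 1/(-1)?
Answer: 8288641/100 ≈ 82886.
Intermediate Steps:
z(T) = -1
f(C, B) = 48 + 48*B (f(C, B) = -8*(B + (C + B)/(C + B))*(-4 - 2) = -8*(B + (B + C)/(B + C))*(-6) = -8*(B + 1)*(-6) = -8*(1 + B)*(-6) = -8*(-6 - 6*B) = 48 + 48*B)
(1/(z(-1) - 9) + f(3, 5))**2 = (1/(-1 - 9) + (48 + 48*5))**2 = (1/(-10) + (48 + 240))**2 = (-1/10 + 288)**2 = (2879/10)**2 = 8288641/100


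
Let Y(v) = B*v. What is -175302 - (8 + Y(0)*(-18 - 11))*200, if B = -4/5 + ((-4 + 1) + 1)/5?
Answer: -176902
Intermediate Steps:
B = -6/5 (B = -4*1/5 + (-3 + 1)*(1/5) = -4/5 - 2*1/5 = -4/5 - 2/5 = -6/5 ≈ -1.2000)
Y(v) = -6*v/5
-175302 - (8 + Y(0)*(-18 - 11))*200 = -175302 - (8 + (-6/5*0)*(-18 - 11))*200 = -175302 - (8 + 0*(-29))*200 = -175302 - (8 + 0)*200 = -175302 - 8*200 = -175302 - 1*1600 = -175302 - 1600 = -176902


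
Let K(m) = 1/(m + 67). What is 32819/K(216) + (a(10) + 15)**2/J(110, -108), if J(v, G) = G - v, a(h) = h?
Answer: 2024734761/218 ≈ 9.2878e+6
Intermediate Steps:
K(m) = 1/(67 + m)
32819/K(216) + (a(10) + 15)**2/J(110, -108) = 32819/(1/(67 + 216)) + (10 + 15)**2/(-108 - 1*110) = 32819/(1/283) + 25**2/(-108 - 110) = 32819/(1/283) + 625/(-218) = 32819*283 + 625*(-1/218) = 9287777 - 625/218 = 2024734761/218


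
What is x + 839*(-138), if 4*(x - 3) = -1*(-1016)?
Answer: -115525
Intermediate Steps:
x = 257 (x = 3 + (-1*(-1016))/4 = 3 + (¼)*1016 = 3 + 254 = 257)
x + 839*(-138) = 257 + 839*(-138) = 257 - 115782 = -115525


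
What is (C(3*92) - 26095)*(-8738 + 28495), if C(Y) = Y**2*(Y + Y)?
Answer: 830249537149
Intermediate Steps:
C(Y) = 2*Y**3 (C(Y) = Y**2*(2*Y) = 2*Y**3)
(C(3*92) - 26095)*(-8738 + 28495) = (2*(3*92)**3 - 26095)*(-8738 + 28495) = (2*276**3 - 26095)*19757 = (2*21024576 - 26095)*19757 = (42049152 - 26095)*19757 = 42023057*19757 = 830249537149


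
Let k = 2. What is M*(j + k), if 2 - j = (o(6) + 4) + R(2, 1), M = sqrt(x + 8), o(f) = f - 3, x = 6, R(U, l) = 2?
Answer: -5*sqrt(14) ≈ -18.708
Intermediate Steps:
o(f) = -3 + f
M = sqrt(14) (M = sqrt(6 + 8) = sqrt(14) ≈ 3.7417)
j = -7 (j = 2 - (((-3 + 6) + 4) + 2) = 2 - ((3 + 4) + 2) = 2 - (7 + 2) = 2 - 1*9 = 2 - 9 = -7)
M*(j + k) = sqrt(14)*(-7 + 2) = sqrt(14)*(-5) = -5*sqrt(14)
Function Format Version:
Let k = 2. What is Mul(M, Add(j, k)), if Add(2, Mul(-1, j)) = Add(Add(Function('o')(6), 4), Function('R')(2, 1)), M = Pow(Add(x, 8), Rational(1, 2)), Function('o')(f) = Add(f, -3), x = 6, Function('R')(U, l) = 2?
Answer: Mul(-5, Pow(14, Rational(1, 2))) ≈ -18.708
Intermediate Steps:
Function('o')(f) = Add(-3, f)
M = Pow(14, Rational(1, 2)) (M = Pow(Add(6, 8), Rational(1, 2)) = Pow(14, Rational(1, 2)) ≈ 3.7417)
j = -7 (j = Add(2, Mul(-1, Add(Add(Add(-3, 6), 4), 2))) = Add(2, Mul(-1, Add(Add(3, 4), 2))) = Add(2, Mul(-1, Add(7, 2))) = Add(2, Mul(-1, 9)) = Add(2, -9) = -7)
Mul(M, Add(j, k)) = Mul(Pow(14, Rational(1, 2)), Add(-7, 2)) = Mul(Pow(14, Rational(1, 2)), -5) = Mul(-5, Pow(14, Rational(1, 2)))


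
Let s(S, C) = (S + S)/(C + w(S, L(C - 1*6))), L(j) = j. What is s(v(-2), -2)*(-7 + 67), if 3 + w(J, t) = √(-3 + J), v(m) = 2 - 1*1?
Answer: -200/9 - 40*I*√2/9 ≈ -22.222 - 6.2854*I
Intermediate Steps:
v(m) = 1 (v(m) = 2 - 1 = 1)
w(J, t) = -3 + √(-3 + J)
s(S, C) = 2*S/(-3 + C + √(-3 + S)) (s(S, C) = (S + S)/(C + (-3 + √(-3 + S))) = (2*S)/(-3 + C + √(-3 + S)) = 2*S/(-3 + C + √(-3 + S)))
s(v(-2), -2)*(-7 + 67) = (2*1/(-3 - 2 + √(-3 + 1)))*(-7 + 67) = (2*1/(-3 - 2 + √(-2)))*60 = (2*1/(-3 - 2 + I*√2))*60 = (2*1/(-5 + I*√2))*60 = (2/(-5 + I*√2))*60 = 120/(-5 + I*√2)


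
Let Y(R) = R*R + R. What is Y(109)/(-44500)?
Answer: -1199/4450 ≈ -0.26944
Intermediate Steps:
Y(R) = R + R**2 (Y(R) = R**2 + R = R + R**2)
Y(109)/(-44500) = (109*(1 + 109))/(-44500) = (109*110)*(-1/44500) = 11990*(-1/44500) = -1199/4450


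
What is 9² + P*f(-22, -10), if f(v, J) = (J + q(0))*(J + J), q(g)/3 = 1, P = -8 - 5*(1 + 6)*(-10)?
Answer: 47961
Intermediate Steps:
P = 342 (P = -8 - 5*7*(-10) = -8 - 35*(-10) = -8 + 350 = 342)
q(g) = 3 (q(g) = 3*1 = 3)
f(v, J) = 2*J*(3 + J) (f(v, J) = (J + 3)*(J + J) = (3 + J)*(2*J) = 2*J*(3 + J))
9² + P*f(-22, -10) = 9² + 342*(2*(-10)*(3 - 10)) = 81 + 342*(2*(-10)*(-7)) = 81 + 342*140 = 81 + 47880 = 47961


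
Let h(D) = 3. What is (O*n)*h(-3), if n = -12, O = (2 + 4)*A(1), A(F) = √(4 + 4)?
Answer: -432*√2 ≈ -610.94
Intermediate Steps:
A(F) = 2*√2 (A(F) = √8 = 2*√2)
O = 12*√2 (O = (2 + 4)*(2*√2) = 6*(2*√2) = 12*√2 ≈ 16.971)
(O*n)*h(-3) = ((12*√2)*(-12))*3 = -144*√2*3 = -432*√2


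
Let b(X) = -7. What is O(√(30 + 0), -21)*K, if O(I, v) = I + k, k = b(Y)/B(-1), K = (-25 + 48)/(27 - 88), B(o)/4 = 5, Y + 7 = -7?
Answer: 161/1220 - 23*√30/61 ≈ -1.9332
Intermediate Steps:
Y = -14 (Y = -7 - 7 = -14)
B(o) = 20 (B(o) = 4*5 = 20)
K = -23/61 (K = 23/(-61) = 23*(-1/61) = -23/61 ≈ -0.37705)
k = -7/20 ≈ -0.35000
O(I, v) = -7/20 + I (O(I, v) = I - 7/20 = -7/20 + I)
O(√(30 + 0), -21)*K = (-7/20 + √(30 + 0))*(-23/61) = (-7/20 + √30)*(-23/61) = 161/1220 - 23*√30/61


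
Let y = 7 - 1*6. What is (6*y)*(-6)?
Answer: -36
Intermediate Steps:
y = 1 (y = 7 - 6 = 1)
(6*y)*(-6) = (6*1)*(-6) = 6*(-6) = -36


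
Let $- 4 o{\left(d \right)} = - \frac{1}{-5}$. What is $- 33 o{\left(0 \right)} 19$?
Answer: $\frac{627}{20} \approx 31.35$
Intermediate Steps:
$o{\left(d \right)} = - \frac{1}{20}$ ($o{\left(d \right)} = - \frac{\left(-1\right) \frac{1}{-5}}{4} = - \frac{\left(-1\right) \left(- \frac{1}{5}\right)}{4} = \left(- \frac{1}{4}\right) \frac{1}{5} = - \frac{1}{20}$)
$- 33 o{\left(0 \right)} 19 = \left(-33\right) \left(- \frac{1}{20}\right) 19 = \frac{33}{20} \cdot 19 = \frac{627}{20}$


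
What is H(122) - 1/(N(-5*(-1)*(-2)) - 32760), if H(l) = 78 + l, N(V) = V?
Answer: 6554001/32770 ≈ 200.00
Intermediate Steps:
H(122) - 1/(N(-5*(-1)*(-2)) - 32760) = (78 + 122) - 1/(-5*(-1)*(-2) - 32760) = 200 - 1/(5*(-2) - 32760) = 200 - 1/(-10 - 32760) = 200 - 1/(-32770) = 200 - 1*(-1/32770) = 200 + 1/32770 = 6554001/32770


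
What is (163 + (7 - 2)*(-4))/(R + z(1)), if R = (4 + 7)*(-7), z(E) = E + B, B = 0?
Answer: -143/76 ≈ -1.8816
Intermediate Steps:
z(E) = E (z(E) = E + 0 = E)
R = -77 (R = 11*(-7) = -77)
(163 + (7 - 2)*(-4))/(R + z(1)) = (163 + (7 - 2)*(-4))/(-77 + 1) = (163 + 5*(-4))/(-76) = (163 - 20)*(-1/76) = 143*(-1/76) = -143/76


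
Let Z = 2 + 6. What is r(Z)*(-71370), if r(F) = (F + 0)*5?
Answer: -2854800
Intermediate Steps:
Z = 8
r(F) = 5*F (r(F) = F*5 = 5*F)
r(Z)*(-71370) = (5*8)*(-71370) = 40*(-71370) = -2854800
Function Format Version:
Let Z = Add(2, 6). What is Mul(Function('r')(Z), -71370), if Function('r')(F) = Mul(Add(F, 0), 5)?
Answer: -2854800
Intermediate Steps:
Z = 8
Function('r')(F) = Mul(5, F) (Function('r')(F) = Mul(F, 5) = Mul(5, F))
Mul(Function('r')(Z), -71370) = Mul(Mul(5, 8), -71370) = Mul(40, -71370) = -2854800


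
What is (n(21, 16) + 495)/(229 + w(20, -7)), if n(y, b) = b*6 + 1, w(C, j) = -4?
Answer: 592/225 ≈ 2.6311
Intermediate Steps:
n(y, b) = 1 + 6*b (n(y, b) = 6*b + 1 = 1 + 6*b)
(n(21, 16) + 495)/(229 + w(20, -7)) = ((1 + 6*16) + 495)/(229 - 4) = ((1 + 96) + 495)/225 = (97 + 495)*(1/225) = 592*(1/225) = 592/225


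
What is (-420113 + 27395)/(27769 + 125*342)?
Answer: -392718/70519 ≈ -5.5690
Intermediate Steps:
(-420113 + 27395)/(27769 + 125*342) = -392718/(27769 + 42750) = -392718/70519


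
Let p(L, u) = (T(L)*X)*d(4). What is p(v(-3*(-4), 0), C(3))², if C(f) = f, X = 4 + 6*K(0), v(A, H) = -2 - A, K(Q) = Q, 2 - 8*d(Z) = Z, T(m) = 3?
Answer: 9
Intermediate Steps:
d(Z) = ¼ - Z/8
X = 4 (X = 4 + 6*0 = 4 + 0 = 4)
p(L, u) = -3 (p(L, u) = (3*4)*(¼ - ⅛*4) = 12*(¼ - ½) = 12*(-¼) = -3)
p(v(-3*(-4), 0), C(3))² = (-3)² = 9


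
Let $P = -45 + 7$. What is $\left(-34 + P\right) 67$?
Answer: $-4824$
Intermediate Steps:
$P = -38$
$\left(-34 + P\right) 67 = \left(-34 - 38\right) 67 = \left(-72\right) 67 = -4824$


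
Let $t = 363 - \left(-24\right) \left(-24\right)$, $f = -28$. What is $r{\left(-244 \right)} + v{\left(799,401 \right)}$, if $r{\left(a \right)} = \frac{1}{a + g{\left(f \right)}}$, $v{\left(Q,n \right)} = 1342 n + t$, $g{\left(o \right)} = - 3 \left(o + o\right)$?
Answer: $\frac{40882603}{76} \approx 5.3793 \cdot 10^{5}$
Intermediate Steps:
$g{\left(o \right)} = - 6 o$ ($g{\left(o \right)} = - 3 \cdot 2 o = - 6 o$)
$t = -213$ ($t = 363 - 576 = -213$)
$v{\left(Q,n \right)} = -213 + 1342 n$ ($v{\left(Q,n \right)} = 1342 n - 213 = -213 + 1342 n$)
$r{\left(a \right)} = \frac{1}{168 + a}$ ($r{\left(a \right)} = \frac{1}{a - -168} = \frac{1}{a + 168} = \frac{1}{168 + a}$)
$r{\left(-244 \right)} + v{\left(799,401 \right)} = \frac{1}{168 - 244} + \left(-213 + 1342 \cdot 401\right) = \frac{1}{-76} + \left(-213 + 538142\right) = - \frac{1}{76} + 537929 = \frac{40882603}{76}$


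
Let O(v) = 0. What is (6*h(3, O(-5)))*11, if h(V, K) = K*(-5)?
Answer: 0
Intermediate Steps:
h(V, K) = -5*K
(6*h(3, O(-5)))*11 = (6*(-5*0))*11 = (6*0)*11 = 0*11 = 0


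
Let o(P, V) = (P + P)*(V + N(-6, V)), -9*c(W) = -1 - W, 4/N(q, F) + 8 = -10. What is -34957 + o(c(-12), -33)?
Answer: -2824939/81 ≈ -34876.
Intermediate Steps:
N(q, F) = -2/9 (N(q, F) = 4/(-8 - 10) = 4/(-18) = 4*(-1/18) = -2/9)
c(W) = 1/9 + W/9 (c(W) = -(-1 - W)/9 = 1/9 + W/9)
o(P, V) = 2*P*(-2/9 + V) (o(P, V) = (P + P)*(V - 2/9) = (2*P)*(-2/9 + V) = 2*P*(-2/9 + V))
-34957 + o(c(-12), -33) = -34957 + 2*(1/9 + (1/9)*(-12))*(-2 + 9*(-33))/9 = -34957 + 2*(1/9 - 4/3)*(-2 - 297)/9 = -34957 + (2/9)*(-11/9)*(-299) = -34957 + 6578/81 = -2824939/81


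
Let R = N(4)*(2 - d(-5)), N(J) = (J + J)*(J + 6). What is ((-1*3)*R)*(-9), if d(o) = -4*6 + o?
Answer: 66960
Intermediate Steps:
d(o) = -24 + o
N(J) = 2*J*(6 + J) (N(J) = (2*J)*(6 + J) = 2*J*(6 + J))
R = 2480 (R = (2*4*(6 + 4))*(2 - (-24 - 5)) = (2*4*10)*(2 - 1*(-29)) = 80*(2 + 29) = 80*31 = 2480)
((-1*3)*R)*(-9) = (-1*3*2480)*(-9) = -3*2480*(-9) = -7440*(-9) = 66960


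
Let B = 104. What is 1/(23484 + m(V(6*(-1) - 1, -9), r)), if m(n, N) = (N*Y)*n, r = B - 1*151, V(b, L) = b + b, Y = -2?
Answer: 1/22168 ≈ 4.5110e-5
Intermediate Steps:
V(b, L) = 2*b
r = -47 (r = 104 - 1*151 = 104 - 151 = -47)
m(n, N) = -2*N*n (m(n, N) = (N*(-2))*n = (-2*N)*n = -2*N*n)
1/(23484 + m(V(6*(-1) - 1, -9), r)) = 1/(23484 - 2*(-47)*2*(6*(-1) - 1)) = 1/(23484 - 2*(-47)*2*(-6 - 1)) = 1/(23484 - 2*(-47)*2*(-7)) = 1/(23484 - 2*(-47)*(-14)) = 1/(23484 - 1316) = 1/22168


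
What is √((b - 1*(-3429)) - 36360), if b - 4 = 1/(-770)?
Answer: I*√19522419070/770 ≈ 181.46*I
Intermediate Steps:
b = 3079/770 (b = 4 + 1/(-770) = 4 - 1/770 = 3079/770 ≈ 3.9987)
√((b - 1*(-3429)) - 36360) = √((3079/770 - 1*(-3429)) - 36360) = √((3079/770 + 3429) - 36360) = √(2643409/770 - 36360) = √(-25353791/770) = I*√19522419070/770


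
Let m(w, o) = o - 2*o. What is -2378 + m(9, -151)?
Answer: -2227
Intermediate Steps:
m(w, o) = -o
-2378 + m(9, -151) = -2378 - 1*(-151) = -2378 + 151 = -2227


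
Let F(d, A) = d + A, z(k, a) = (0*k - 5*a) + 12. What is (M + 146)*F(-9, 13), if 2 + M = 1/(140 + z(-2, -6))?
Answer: 52418/91 ≈ 576.02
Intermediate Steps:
z(k, a) = 12 - 5*a (z(k, a) = (0 - 5*a) + 12 = -5*a + 12 = 12 - 5*a)
F(d, A) = A + d
M = -363/182 (M = -2 + 1/(140 + (12 - 5*(-6))) = -2 + 1/(140 + (12 + 30)) = -2 + 1/(140 + 42) = -2 + 1/182 = -363/182 ≈ -1.9945)
(M + 146)*F(-9, 13) = (-363/182 + 146)*(13 - 9) = (26209/182)*4 = 52418/91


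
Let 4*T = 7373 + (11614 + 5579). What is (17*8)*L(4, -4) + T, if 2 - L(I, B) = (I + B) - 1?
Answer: 13099/2 ≈ 6549.5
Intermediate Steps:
L(I, B) = 3 - B - I (L(I, B) = 2 - ((I + B) - 1) = 2 - ((B + I) - 1) = 2 - (-1 + B + I) = 2 + (1 - B - I) = 3 - B - I)
T = 12283/2 (T = (7373 + (11614 + 5579))/4 = (7373 + 17193)/4 = (1/4)*24566 = 12283/2 ≈ 6141.5)
(17*8)*L(4, -4) + T = (17*8)*(3 - 1*(-4) - 1*4) + 12283/2 = 136*(3 + 4 - 4) + 12283/2 = 136*3 + 12283/2 = 408 + 12283/2 = 13099/2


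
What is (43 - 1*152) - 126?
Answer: -235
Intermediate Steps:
(43 - 1*152) - 126 = (43 - 152) - 126 = -109 - 126 = -235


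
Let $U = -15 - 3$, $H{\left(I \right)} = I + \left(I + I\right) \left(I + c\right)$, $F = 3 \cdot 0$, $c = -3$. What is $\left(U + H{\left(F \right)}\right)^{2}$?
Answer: $324$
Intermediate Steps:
$F = 0$
$H{\left(I \right)} = I + 2 I \left(-3 + I\right)$ ($H{\left(I \right)} = I + \left(I + I\right) \left(I - 3\right) = I + 2 I \left(-3 + I\right)$)
$U = -18$
$\left(U + H{\left(F \right)}\right)^{2} = \left(-18 + 0 \left(-5 + 2 \cdot 0\right)\right)^{2} = \left(-18 + 0 \left(-5 + 0\right)\right)^{2} = \left(-18 + 0 \left(-5\right)\right)^{2} = \left(-18 + 0\right)^{2} = \left(-18\right)^{2} = 324$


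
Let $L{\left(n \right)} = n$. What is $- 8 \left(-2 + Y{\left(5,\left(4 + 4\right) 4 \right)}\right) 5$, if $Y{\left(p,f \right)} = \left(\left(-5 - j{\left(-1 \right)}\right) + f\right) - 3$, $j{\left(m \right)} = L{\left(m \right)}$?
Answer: $-920$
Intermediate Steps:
$j{\left(m \right)} = m$
$Y{\left(p,f \right)} = -7 + f$ ($Y{\left(p,f \right)} = \left(\left(-5 - -1\right) + f\right) - 3 = \left(\left(-5 + 1\right) + f\right) - 3 = \left(-4 + f\right) - 3 = -7 + f$)
$- 8 \left(-2 + Y{\left(5,\left(4 + 4\right) 4 \right)}\right) 5 = - 8 \left(-2 - \left(7 - \left(4 + 4\right) 4\right)\right) 5 = - 8 \left(-2 + \left(-7 + 8 \cdot 4\right)\right) 5 = - 8 \left(-2 + \left(-7 + 32\right)\right) 5 = - 8 \left(-2 + 25\right) 5 = \left(-8\right) 23 \cdot 5 = \left(-184\right) 5 = -920$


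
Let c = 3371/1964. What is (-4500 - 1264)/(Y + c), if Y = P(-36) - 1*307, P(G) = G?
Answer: 11320496/670281 ≈ 16.889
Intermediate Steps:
c = 3371/1964 (c = 3371*(1/1964) = 3371/1964 ≈ 1.7164)
Y = -343 (Y = -36 - 1*307 = -36 - 307 = -343)
(-4500 - 1264)/(Y + c) = (-4500 - 1264)/(-343 + 3371/1964) = -5764/(-670281/1964) = -5764*(-1964/670281) = 11320496/670281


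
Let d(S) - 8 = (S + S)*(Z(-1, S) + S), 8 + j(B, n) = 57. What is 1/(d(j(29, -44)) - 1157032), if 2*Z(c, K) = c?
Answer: -1/1152271 ≈ -8.6785e-7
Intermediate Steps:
Z(c, K) = c/2
j(B, n) = 49 (j(B, n) = -8 + 57 = 49)
d(S) = 8 + 2*S*(-½ + S) (d(S) = 8 + (S + S)*((½)*(-1) + S) = 8 + (2*S)*(-½ + S) = 8 + 2*S*(-½ + S))
1/(d(j(29, -44)) - 1157032) = 1/((8 - 1*49 + 2*49²) - 1157032) = 1/((8 - 49 + 2*2401) - 1157032) = 1/((8 - 49 + 4802) - 1157032) = 1/(4761 - 1157032) = 1/(-1152271) = -1/1152271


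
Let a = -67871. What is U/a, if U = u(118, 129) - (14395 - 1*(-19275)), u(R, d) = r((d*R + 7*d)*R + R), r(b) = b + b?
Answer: -3772066/67871 ≈ -55.577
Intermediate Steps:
r(b) = 2*b
u(R, d) = 2*R + 2*R*(7*d + R*d) (u(R, d) = 2*((d*R + 7*d)*R + R) = 2*((R*d + 7*d)*R + R) = 2*((7*d + R*d)*R + R) = 2*(R*(7*d + R*d) + R) = 2*(R + R*(7*d + R*d)) = 2*R + 2*R*(7*d + R*d))
U = 3772066 (U = 2*118*(1 + 7*129 + 118*129) - (14395 - 1*(-19275)) = 2*118*(1 + 903 + 15222) - (14395 + 19275) = 2*118*16126 - 1*33670 = 3805736 - 33670 = 3772066)
U/a = 3772066/(-67871) = 3772066*(-1/67871) = -3772066/67871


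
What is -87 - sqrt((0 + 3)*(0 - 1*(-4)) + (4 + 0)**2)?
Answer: -87 - 2*sqrt(7) ≈ -92.292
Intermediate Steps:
-87 - sqrt((0 + 3)*(0 - 1*(-4)) + (4 + 0)**2) = -87 - sqrt(3*(0 + 4) + 4**2) = -87 - sqrt(3*4 + 16) = -87 - sqrt(12 + 16) = -87 - sqrt(28) = -87 - 2*sqrt(7)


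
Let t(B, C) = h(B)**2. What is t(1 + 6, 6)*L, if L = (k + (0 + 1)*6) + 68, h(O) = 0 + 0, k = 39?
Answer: 0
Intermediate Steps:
h(O) = 0
t(B, C) = 0 (t(B, C) = 0**2 = 0)
L = 113 (L = (39 + (0 + 1)*6) + 68 = (39 + 1*6) + 68 = (39 + 6) + 68 = 45 + 68 = 113)
t(1 + 6, 6)*L = 0*113 = 0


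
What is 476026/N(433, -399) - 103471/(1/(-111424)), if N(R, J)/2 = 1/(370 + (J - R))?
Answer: 11419190698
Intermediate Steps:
N(R, J) = 2/(370 + J - R) (N(R, J) = 2/(370 + (J - R)) = 2/(370 + J - R))
476026/N(433, -399) - 103471/(1/(-111424)) = 476026/((2/(370 - 399 - 1*433))) - 103471/(1/(-111424)) = 476026/((2/(370 - 399 - 433))) - 103471/(-1/111424) = 476026/((2/(-462))) - 103471*(-111424) = 476026/((2*(-1/462))) + 11529152704 = 476026/(-1/231) + 11529152704 = 476026*(-231) + 11529152704 = -109962006 + 11529152704 = 11419190698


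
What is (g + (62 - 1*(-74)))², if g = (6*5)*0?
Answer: 18496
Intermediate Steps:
g = 0 (g = 30*0 = 0)
(g + (62 - 1*(-74)))² = (0 + (62 - 1*(-74)))² = (0 + (62 + 74))² = (0 + 136)² = 136² = 18496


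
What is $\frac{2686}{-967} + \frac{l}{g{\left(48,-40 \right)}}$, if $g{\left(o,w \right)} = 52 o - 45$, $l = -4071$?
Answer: $- \frac{3506681}{790039} \approx -4.4386$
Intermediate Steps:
$g{\left(o,w \right)} = -45 + 52 o$
$\frac{2686}{-967} + \frac{l}{g{\left(48,-40 \right)}} = \frac{2686}{-967} - \frac{4071}{-45 + 52 \cdot 48} = 2686 \left(- \frac{1}{967}\right) - \frac{4071}{-45 + 2496} = - \frac{2686}{967} - \frac{4071}{2451} = - \frac{2686}{967} - \frac{1357}{817} = - \frac{3506681}{790039}$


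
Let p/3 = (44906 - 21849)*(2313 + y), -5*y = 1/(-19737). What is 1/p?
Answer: 32895/5262954067142 ≈ 6.2503e-9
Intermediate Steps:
y = 1/98685 (y = -⅕/(-19737) = -⅕*(-1/19737) = 1/98685 ≈ 1.0133e-5)
p = 5262954067142/32895 (p = 3*((44906 - 21849)*(2313 + 1/98685)) = 3*(23057*(228258406/98685)) = 3*(5262954067142/98685) = 5262954067142/32895 ≈ 1.5999e+8)
1/p = 1/(5262954067142/32895) = 32895/5262954067142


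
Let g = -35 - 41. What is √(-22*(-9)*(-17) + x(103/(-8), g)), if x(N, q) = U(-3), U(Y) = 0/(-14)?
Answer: 3*I*√374 ≈ 58.017*I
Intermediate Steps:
g = -76
U(Y) = 0 (U(Y) = 0*(-1/14) = 0)
x(N, q) = 0
√(-22*(-9)*(-17) + x(103/(-8), g)) = √(-22*(-9)*(-17) + 0) = √(198*(-17) + 0) = √(-3366 + 0) = √(-3366) = 3*I*√374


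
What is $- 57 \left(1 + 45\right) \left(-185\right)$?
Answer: $485070$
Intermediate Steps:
$- 57 \left(1 + 45\right) \left(-185\right) = \left(-57\right) 46 \left(-185\right) = \left(-2622\right) \left(-185\right) = 485070$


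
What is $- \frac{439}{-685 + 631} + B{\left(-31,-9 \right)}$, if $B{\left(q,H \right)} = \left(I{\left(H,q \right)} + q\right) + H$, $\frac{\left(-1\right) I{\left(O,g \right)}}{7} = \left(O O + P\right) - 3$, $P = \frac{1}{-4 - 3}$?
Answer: $- \frac{31151}{54} \approx -576.87$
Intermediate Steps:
$P = - \frac{1}{7}$ ($P = \frac{1}{-7} = - \frac{1}{7} \approx -0.14286$)
$I{\left(O,g \right)} = 22 - 7 O^{2}$ ($I{\left(O,g \right)} = - 7 \left(\left(O O - \frac{1}{7}\right) - 3\right) = - 7 \left(\left(O^{2} - \frac{1}{7}\right) - 3\right) = - 7 \left(\left(- \frac{1}{7} + O^{2}\right) - 3\right) = - 7 \left(- \frac{22}{7} + O^{2}\right) = 22 - 7 O^{2}$)
$B{\left(q,H \right)} = 22 + H + q - 7 H^{2}$ ($B{\left(q,H \right)} = \left(\left(22 - 7 H^{2}\right) + q\right) + H = \left(22 + q - 7 H^{2}\right) + H = 22 + H + q - 7 H^{2}$)
$- \frac{439}{-685 + 631} + B{\left(-31,-9 \right)} = - \frac{439}{-685 + 631} - \left(18 + 567\right) = - \frac{439}{-54} - 585 = \left(-439\right) \left(- \frac{1}{54}\right) - 585 = \frac{439}{54} - 585 = - \frac{31151}{54}$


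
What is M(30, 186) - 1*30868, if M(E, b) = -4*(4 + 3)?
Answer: -30896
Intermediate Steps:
M(E, b) = -28 (M(E, b) = -4*7 = -28)
M(30, 186) - 1*30868 = -28 - 1*30868 = -28 - 30868 = -30896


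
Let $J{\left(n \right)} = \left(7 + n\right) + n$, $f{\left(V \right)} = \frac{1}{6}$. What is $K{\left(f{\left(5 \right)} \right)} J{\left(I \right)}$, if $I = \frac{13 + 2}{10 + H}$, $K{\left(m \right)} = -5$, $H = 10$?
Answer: $- \frac{85}{2} \approx -42.5$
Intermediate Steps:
$f{\left(V \right)} = \frac{1}{6}$
$I = \frac{3}{4}$ ($I = \frac{13 + 2}{10 + 10} = \frac{15}{20} = 15 \cdot \frac{1}{20} = \frac{3}{4} \approx 0.75$)
$J{\left(n \right)} = 7 + 2 n$
$K{\left(f{\left(5 \right)} \right)} J{\left(I \right)} = - 5 \left(7 + 2 \cdot \frac{3}{4}\right) = - 5 \left(7 + \frac{3}{2}\right) = \left(-5\right) \frac{17}{2} = - \frac{85}{2}$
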